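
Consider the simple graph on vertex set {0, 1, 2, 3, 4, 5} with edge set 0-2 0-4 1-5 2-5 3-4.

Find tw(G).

1

A width-1 tree decomposition is:
Bags: B1 = {1, 5}  B2 = {2, 5}  B3 = {0, 2}  B4 = {0, 4}  B5 = {3, 4}
Tree: B1–B2, B2–B3, B3–B4, B4–B5
The largest bag has 2 vertices, giving width 1; this decomposition certifies tw(G) ≤ 1. Any graph with an edge has treewidth ≥ 1, and G has the edge 1–5. Hence tw(G) = 1 exactly.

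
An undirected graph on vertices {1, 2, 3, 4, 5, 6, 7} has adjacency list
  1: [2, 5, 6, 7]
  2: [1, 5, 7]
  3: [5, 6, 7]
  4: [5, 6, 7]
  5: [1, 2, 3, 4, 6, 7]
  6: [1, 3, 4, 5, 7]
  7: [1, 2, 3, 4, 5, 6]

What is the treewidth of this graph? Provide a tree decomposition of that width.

Every bag has size at most 4, so the width is 4 − 1 = 3 and tw(G) ≤ 3. On the other hand G contains the 4-clique {1, 2, 5, 7}. A clique must lie in a single bag of any decomposition, so no decomposition can have width below 3. The upper and lower bounds meet at 3, so that is the treewidth.

Treewidth 3.
Bags: B1 = {1, 5, 6, 7}  B2 = {1, 2, 5, 7}  B3 = {3, 5, 6, 7}  B4 = {4, 5, 6, 7}
Tree: B1–B2, B1–B3, B3–B4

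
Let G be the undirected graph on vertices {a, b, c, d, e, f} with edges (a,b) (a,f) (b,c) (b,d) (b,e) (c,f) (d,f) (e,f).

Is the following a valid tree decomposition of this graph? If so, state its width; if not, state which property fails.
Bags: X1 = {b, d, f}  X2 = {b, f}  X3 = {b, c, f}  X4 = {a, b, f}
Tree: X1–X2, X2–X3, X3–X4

No — vertex e appears in no bag.

A tree decomposition must satisfy three properties: every vertex lies in some bag; for every edge, both endpoints lie together in some bag; and for every vertex, the bags containing it form a connected subtree. Here vertex e appears in no bag, so the decomposition is invalid.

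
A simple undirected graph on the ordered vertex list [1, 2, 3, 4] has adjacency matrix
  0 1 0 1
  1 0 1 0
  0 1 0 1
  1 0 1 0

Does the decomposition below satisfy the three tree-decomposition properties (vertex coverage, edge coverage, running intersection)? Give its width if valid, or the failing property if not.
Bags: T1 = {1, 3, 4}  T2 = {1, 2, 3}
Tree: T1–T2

Every vertex of G appears in some bag (union = {1, 2, 3, 4}); every edge is covered by a bag; and for each vertex v the set of bags containing v is connected in the bag tree. The decomposition is therefore valid. The largest bag has 3 vertices, so the width is 2.

Yes; width 2.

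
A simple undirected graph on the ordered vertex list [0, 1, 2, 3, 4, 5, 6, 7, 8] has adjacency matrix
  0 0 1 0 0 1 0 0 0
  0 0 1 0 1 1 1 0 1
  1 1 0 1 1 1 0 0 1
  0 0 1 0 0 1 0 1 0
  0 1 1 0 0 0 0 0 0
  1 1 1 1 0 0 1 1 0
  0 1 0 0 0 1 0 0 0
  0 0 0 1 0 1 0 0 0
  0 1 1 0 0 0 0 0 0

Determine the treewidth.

2

A width-2 tree decomposition is:
Bags: B1 = {0, 2, 5}  B2 = {2, 3, 5}  B3 = {1, 2, 5}  B4 = {1, 5, 6}  B5 = {3, 5, 7}  B6 = {1, 2, 8}  B7 = {1, 2, 4}
Tree: B1–B2, B2–B3, B3–B4, B2–B5, B3–B6, B3–B7
Every bag has size at most 3, so the width is 3 − 1 = 2 and tw(G) ≤ 2. On the other hand G contains the 3-clique {0, 2, 5}. A clique must lie in a single bag of any decomposition, so no decomposition can have width below 2. Combining the bounds, tw(G) = 2.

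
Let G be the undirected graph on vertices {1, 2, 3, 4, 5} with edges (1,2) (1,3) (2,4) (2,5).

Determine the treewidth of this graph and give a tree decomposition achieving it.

Every bag has size at most 2, so the width is 2 − 1 = 1 and tw(G) ≤ 1. G has an edge, so its treewidth is at least 1. The upper and lower bounds meet at 1, so that is the treewidth.

Treewidth 1.
One optimal decomposition is:
Bags: B1 = {1, 2}  B2 = {1, 3}  B3 = {2, 5}  B4 = {2, 4}
Tree: B1–B2, B1–B3, B1–B4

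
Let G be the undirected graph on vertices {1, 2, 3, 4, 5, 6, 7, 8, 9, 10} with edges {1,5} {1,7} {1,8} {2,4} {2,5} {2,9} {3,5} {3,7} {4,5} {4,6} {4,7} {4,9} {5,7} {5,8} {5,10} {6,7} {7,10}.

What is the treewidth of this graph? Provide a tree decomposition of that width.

Treewidth 2.
One optimal decomposition is:
Bags: B1 = {5, 7, 10}  B2 = {1, 5, 7}  B3 = {4, 5, 7}  B4 = {3, 5, 7}  B5 = {2, 4, 5}  B6 = {2, 4, 9}  B7 = {4, 6, 7}  B8 = {1, 5, 8}
Tree: B1–B2, B2–B3, B2–B4, B3–B5, B5–B6, B3–B7, B2–B8

The largest bag has 3 vertices, giving width 2; this decomposition certifies tw(G) ≤ 2. For the lower bound, the 3 vertices {2, 4, 9} are pairwise adjacent, and any tree decomposition puts a clique entirely inside one bag — forcing width ≥ 2. Therefore the treewidth is 2.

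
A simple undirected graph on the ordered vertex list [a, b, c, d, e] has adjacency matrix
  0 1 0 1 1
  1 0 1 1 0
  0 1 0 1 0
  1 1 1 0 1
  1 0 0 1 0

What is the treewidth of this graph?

A width-2 tree decomposition is:
Bags: B1 = {a, b, d}  B2 = {b, c, d}  B3 = {a, d, e}
Tree: B1–B2, B1–B3
Each bag holds 3 vertices, so the decomposition has width 2, which upper-bounds the treewidth. Conversely, {b, c, d} is a clique of size 3, and the vertices of any clique must share a bag in every tree decomposition; so some bag has ≥ 3 vertices and tw(G) ≥ 2. Therefore the treewidth is 2.

2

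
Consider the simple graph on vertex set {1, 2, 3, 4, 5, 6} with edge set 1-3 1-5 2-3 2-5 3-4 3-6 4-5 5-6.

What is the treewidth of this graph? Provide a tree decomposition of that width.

Treewidth 2.
One such decomposition:
Bags: B1 = {1, 3, 5}  B2 = {3, 5, 6}  B3 = {2, 3, 5}  B4 = {3, 4, 5}
Tree: B1–B2, B2–B3, B3–B4

The largest bag has 3 vertices, giving width 2; this decomposition certifies tw(G) ≤ 2. Since 3–1–5–6–3 is a cycle in G, G is not acyclic. Forests are exactly the graphs of treewidth ≤ 1, so tw(G) ≥ 2. Combining the bounds, tw(G) = 2.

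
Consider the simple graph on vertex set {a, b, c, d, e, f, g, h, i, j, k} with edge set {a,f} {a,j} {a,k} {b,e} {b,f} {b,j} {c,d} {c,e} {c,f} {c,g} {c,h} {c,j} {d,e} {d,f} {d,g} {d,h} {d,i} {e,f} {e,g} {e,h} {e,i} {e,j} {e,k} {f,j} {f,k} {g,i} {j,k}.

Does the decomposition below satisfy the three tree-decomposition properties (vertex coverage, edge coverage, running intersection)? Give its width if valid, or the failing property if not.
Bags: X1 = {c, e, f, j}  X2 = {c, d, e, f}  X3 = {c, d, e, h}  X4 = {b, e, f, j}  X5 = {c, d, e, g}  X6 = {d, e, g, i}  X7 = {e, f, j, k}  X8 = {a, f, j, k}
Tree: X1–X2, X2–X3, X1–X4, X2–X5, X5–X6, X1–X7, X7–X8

Yes; width 3.

Every vertex of G appears in some bag (union = {a, b, c, d, e, f, g, h, i, j, k}); every edge is covered by a bag; and for each vertex v the set of bags containing v is connected in the bag tree. The decomposition is therefore valid. The largest bag has 4 vertices, so the width is 3.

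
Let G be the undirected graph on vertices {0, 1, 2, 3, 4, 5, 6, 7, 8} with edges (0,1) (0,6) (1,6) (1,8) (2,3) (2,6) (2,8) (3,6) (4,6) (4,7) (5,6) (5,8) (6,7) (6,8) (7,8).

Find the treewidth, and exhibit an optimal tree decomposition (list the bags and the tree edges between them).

Treewidth 2.
One optimal decomposition is:
Bags: B1 = {2, 6, 8}  B2 = {1, 6, 8}  B3 = {6, 7, 8}  B4 = {5, 6, 8}  B5 = {4, 6, 7}  B6 = {0, 1, 6}  B7 = {2, 3, 6}
Tree: B1–B2, B1–B3, B1–B4, B3–B5, B2–B6, B1–B7

The largest bag has 3 vertices, giving width 2; this decomposition certifies tw(G) ≤ 2. For the lower bound, the 3 vertices {0, 1, 6} are pairwise adjacent, and any tree decomposition puts a clique entirely inside one bag — forcing width ≥ 2. Therefore the treewidth is 2.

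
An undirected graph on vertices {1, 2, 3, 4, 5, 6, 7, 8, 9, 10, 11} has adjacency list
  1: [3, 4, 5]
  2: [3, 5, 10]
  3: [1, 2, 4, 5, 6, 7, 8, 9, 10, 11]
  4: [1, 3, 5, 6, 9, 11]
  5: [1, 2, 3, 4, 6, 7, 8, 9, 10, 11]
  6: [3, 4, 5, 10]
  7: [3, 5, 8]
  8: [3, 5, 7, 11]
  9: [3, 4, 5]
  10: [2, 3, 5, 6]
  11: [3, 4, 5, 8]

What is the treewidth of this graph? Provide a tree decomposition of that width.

Treewidth 3.
One such decomposition:
Bags: B1 = {3, 5, 6, 10}  B2 = {3, 4, 5, 6}  B3 = {1, 3, 4, 5}  B4 = {3, 4, 5, 11}  B5 = {3, 5, 8, 11}  B6 = {3, 5, 7, 8}  B7 = {2, 3, 5, 10}  B8 = {3, 4, 5, 9}
Tree: B1–B2, B2–B3, B3–B4, B4–B5, B5–B6, B1–B7, B2–B8

Each bag holds 4 vertices, so the decomposition has width 3, which upper-bounds the treewidth. On the other hand G contains the 4-clique {2, 3, 5, 10}. A clique must lie in a single bag of any decomposition, so no decomposition can have width below 3. Hence tw(G) = 3 exactly.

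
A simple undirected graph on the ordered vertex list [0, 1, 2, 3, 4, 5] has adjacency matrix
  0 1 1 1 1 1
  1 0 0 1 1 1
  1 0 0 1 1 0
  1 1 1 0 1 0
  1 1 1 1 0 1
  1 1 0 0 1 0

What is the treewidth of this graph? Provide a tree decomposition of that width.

Each bag holds 4 vertices, so the decomposition has width 3, which upper-bounds the treewidth. On the other hand G contains the 4-clique {0, 1, 3, 4}. A clique must lie in a single bag of any decomposition, so no decomposition can have width below 3. Combining the bounds, tw(G) = 3.

Treewidth 3.
Bags: B1 = {0, 1, 4, 5}  B2 = {0, 1, 3, 4}  B3 = {0, 2, 3, 4}
Tree: B1–B2, B2–B3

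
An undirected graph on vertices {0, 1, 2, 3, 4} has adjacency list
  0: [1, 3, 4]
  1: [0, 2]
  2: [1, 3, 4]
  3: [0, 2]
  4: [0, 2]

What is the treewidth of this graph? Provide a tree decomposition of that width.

Every bag has size at most 3, so the width is 3 − 1 = 2 and tw(G) ≤ 2. For the lower bound, G contains the cycle 1–0–3–2–1, so G is not a forest; only forests have treewidth ≤ 1, hence tw(G) ≥ 2. The upper and lower bounds meet at 2, so that is the treewidth.

Treewidth 2.
Bags: B1 = {0, 1, 2}  B2 = {0, 2, 3}  B3 = {0, 2, 4}
Tree: B1–B2, B2–B3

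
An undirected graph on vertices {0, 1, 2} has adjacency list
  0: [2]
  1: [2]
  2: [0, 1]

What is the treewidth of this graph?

1

A width-1 tree decomposition is:
Bags: B1 = {0, 2}  B2 = {1, 2}
Tree: B1–B2
The largest bag has 2 vertices, giving width 1; this decomposition certifies tw(G) ≤ 1. G has an edge, so its treewidth is at least 1. Hence tw(G) = 1 exactly.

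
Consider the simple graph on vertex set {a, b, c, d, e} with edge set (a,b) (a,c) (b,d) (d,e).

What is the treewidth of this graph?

A width-1 tree decomposition is:
Bags: B1 = {d, e}  B2 = {b, d}  B3 = {a, b}  B4 = {a, c}
Tree: B1–B2, B2–B3, B3–B4
The largest bag has 2 vertices, giving width 1; this decomposition certifies tw(G) ≤ 1. G has an edge, so its treewidth is at least 1. Therefore the treewidth is 1.

1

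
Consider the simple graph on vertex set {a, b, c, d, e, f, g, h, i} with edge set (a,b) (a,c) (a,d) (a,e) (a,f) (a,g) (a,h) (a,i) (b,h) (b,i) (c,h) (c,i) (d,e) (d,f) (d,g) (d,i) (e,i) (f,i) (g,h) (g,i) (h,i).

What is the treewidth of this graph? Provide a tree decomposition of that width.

Each bag holds 4 vertices, so the decomposition has width 3, which upper-bounds the treewidth. For the lower bound, the 4 vertices {a, d, g, i} are pairwise adjacent, and any tree decomposition puts a clique entirely inside one bag — forcing width ≥ 3. Therefore the treewidth is 3.

Treewidth 3.
One optimal decomposition is:
Bags: B1 = {a, g, h, i}  B2 = {a, b, h, i}  B3 = {a, d, g, i}  B4 = {a, d, e, i}  B5 = {a, d, f, i}  B6 = {a, c, h, i}
Tree: B1–B2, B1–B3, B3–B4, B4–B5, B1–B6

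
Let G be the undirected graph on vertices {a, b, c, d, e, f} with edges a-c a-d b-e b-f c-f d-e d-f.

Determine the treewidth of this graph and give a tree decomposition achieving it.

The largest bag has 3 vertices, giving width 2; this decomposition certifies tw(G) ≤ 2. The edges a–c–f–d–a form a cycle, so G is not a tree and its treewidth is at least 2. Hence tw(G) = 2 exactly.

Treewidth 2.
One such decomposition:
Bags: B1 = {a, c, d}  B2 = {c, d, f}  B3 = {d, e, f}  B4 = {b, e, f}
Tree: B1–B2, B2–B3, B3–B4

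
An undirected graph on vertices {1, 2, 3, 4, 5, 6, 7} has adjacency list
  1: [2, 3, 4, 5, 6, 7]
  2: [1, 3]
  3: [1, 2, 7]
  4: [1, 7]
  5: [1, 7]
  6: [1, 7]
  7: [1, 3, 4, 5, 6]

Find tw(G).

2

A width-2 tree decomposition is:
Bags: B1 = {1, 3, 7}  B2 = {1, 5, 7}  B3 = {1, 2, 3}  B4 = {1, 6, 7}  B5 = {1, 4, 7}
Tree: B1–B2, B1–B3, B2–B4, B2–B5
The largest bag has 3 vertices, giving width 2; this decomposition certifies tw(G) ≤ 2. Conversely, {1, 2, 3} is a clique of size 3, and the vertices of any clique must share a bag in every tree decomposition; so some bag has ≥ 3 vertices and tw(G) ≥ 2. Therefore the treewidth is 2.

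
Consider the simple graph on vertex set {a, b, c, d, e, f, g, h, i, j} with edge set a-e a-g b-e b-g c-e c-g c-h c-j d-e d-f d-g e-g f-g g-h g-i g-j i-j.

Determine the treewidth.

2

A width-2 tree decomposition is:
Bags: B1 = {c, e, g}  B2 = {d, e, g}  B3 = {c, g, h}  B4 = {d, f, g}  B5 = {c, g, j}  B6 = {a, e, g}  B7 = {b, e, g}  B8 = {g, i, j}
Tree: B1–B2, B1–B3, B2–B4, B3–B5, B1–B6, B6–B7, B5–B8
Every bag has size at most 3, so the width is 3 − 1 = 2 and tw(G) ≤ 2. On the other hand G contains the 3-clique {d, f, g}. A clique must lie in a single bag of any decomposition, so no decomposition can have width below 2. Combining the bounds, tw(G) = 2.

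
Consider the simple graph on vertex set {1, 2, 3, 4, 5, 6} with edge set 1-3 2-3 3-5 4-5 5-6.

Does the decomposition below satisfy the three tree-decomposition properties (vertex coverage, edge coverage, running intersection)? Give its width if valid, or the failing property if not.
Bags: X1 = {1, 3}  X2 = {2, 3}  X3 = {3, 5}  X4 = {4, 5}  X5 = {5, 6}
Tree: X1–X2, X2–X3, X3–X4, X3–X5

Checking the three conditions: (i) the bags cover all of {1, 2, 3, 4, 5, 6}; (ii) for each edge, some bag contains both endpoints; (iii) the bags containing any fixed vertex form a subtree. All hold, so the decomposition is valid with width 2 − 1 = 1.

Yes; width 1.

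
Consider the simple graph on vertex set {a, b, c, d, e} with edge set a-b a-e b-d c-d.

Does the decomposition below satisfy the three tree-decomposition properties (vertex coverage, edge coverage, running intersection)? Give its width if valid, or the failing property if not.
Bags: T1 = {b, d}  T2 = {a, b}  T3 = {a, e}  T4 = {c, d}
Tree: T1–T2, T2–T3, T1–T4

Yes; width 1.

Every vertex of G appears in some bag (union = {a, b, c, d, e}); every edge is covered by a bag; and for each vertex v the set of bags containing v is connected in the bag tree. The decomposition is therefore valid. The largest bag has 2 vertices, so the width is 1.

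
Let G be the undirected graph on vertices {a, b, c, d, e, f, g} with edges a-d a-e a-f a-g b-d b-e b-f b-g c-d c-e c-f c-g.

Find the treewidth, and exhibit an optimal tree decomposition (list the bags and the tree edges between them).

Treewidth 3.
One optimal decomposition is:
Bags: B1 = {a, b, c, e}  B2 = {a, b, c, d}  B3 = {a, b, c, f}  B4 = {a, b, c, g}
Tree: B1–B2, B2–B3, B3–B4

Every bag has size at most 4, so the width is 4 − 1 = 3 and tw(G) ≤ 3. For the lower bound: the 4 vertex sets {b,e}, {c,d}, {a}, {f} are disjoint, each induces a connected subgraph, and every pair is joined by at least one edge of G. Contracting each set to a single vertex therefore yields K_{4} as a minor, and since treewidth is minor-monotone, tw(G) ≥ tw(K_{4}) = 3. The upper and lower bounds meet at 3, so that is the treewidth.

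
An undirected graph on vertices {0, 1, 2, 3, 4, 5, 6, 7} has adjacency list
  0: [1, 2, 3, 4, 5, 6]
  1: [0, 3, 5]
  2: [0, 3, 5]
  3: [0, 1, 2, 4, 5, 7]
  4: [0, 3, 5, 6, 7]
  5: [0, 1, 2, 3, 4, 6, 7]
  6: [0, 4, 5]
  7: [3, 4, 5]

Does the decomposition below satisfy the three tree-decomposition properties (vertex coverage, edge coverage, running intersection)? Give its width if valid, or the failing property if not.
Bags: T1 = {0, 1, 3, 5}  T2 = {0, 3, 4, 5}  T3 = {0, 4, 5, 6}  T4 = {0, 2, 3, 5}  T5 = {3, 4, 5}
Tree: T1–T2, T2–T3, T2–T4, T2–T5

No — vertex 7 appears in no bag.

A tree decomposition must satisfy three properties: every vertex lies in some bag; for every edge, both endpoints lie together in some bag; and for every vertex, the bags containing it form a connected subtree. Here vertex 7 appears in no bag, so the decomposition is invalid.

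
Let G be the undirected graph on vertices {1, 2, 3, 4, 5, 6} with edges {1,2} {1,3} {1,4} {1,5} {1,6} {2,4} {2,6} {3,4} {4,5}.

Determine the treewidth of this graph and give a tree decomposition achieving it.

Each bag holds 3 vertices, so the decomposition has width 2, which upper-bounds the treewidth. For the lower bound, the 3 vertices {1, 2, 4} are pairwise adjacent, and any tree decomposition puts a clique entirely inside one bag — forcing width ≥ 2. Therefore the treewidth is 2.

Treewidth 2.
One such decomposition:
Bags: B1 = {1, 3, 4}  B2 = {1, 2, 4}  B3 = {1, 2, 6}  B4 = {1, 4, 5}
Tree: B1–B2, B2–B3, B2–B4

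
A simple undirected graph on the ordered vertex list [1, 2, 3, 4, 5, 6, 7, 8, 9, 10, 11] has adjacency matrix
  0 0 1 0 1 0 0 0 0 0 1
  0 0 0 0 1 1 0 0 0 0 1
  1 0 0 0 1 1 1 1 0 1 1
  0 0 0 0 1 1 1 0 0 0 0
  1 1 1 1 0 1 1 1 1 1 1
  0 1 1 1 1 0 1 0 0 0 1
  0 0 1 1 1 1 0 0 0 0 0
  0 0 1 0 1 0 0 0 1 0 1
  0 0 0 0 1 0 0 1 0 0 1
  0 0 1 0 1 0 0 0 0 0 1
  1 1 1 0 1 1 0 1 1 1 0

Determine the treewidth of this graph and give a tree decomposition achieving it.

Each bag holds 4 vertices, so the decomposition has width 3, which upper-bounds the treewidth. Conversely, {5, 8, 9, 11} is a clique of size 4, and the vertices of any clique must share a bag in every tree decomposition; so some bag has ≥ 4 vertices and tw(G) ≥ 3. Therefore the treewidth is 3.

Treewidth 3.
One such decomposition:
Bags: B1 = {3, 5, 6, 11}  B2 = {3, 5, 8, 11}  B3 = {3, 5, 6, 7}  B4 = {1, 3, 5, 11}  B5 = {4, 5, 6, 7}  B6 = {3, 5, 10, 11}  B7 = {2, 5, 6, 11}  B8 = {5, 8, 9, 11}
Tree: B1–B2, B1–B3, B1–B4, B3–B5, B4–B6, B1–B7, B2–B8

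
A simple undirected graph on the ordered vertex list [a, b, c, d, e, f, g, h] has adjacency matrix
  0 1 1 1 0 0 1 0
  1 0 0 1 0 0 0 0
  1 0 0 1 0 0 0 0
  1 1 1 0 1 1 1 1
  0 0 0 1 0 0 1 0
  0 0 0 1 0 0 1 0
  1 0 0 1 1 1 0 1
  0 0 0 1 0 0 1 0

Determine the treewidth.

A width-2 tree decomposition is:
Bags: B1 = {d, f, g}  B2 = {a, d, g}  B3 = {d, g, h}  B4 = {d, e, g}  B5 = {a, b, d}  B6 = {a, c, d}
Tree: B1–B2, B2–B3, B2–B4, B2–B5, B5–B6
The largest bag has 3 vertices, giving width 2; this decomposition certifies tw(G) ≤ 2. On the other hand G contains the 3-clique {d, e, g}. A clique must lie in a single bag of any decomposition, so no decomposition can have width below 2. The upper and lower bounds meet at 2, so that is the treewidth.

2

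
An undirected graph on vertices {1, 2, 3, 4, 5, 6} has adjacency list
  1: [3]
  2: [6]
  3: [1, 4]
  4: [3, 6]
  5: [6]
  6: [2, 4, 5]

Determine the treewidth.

1

A width-1 tree decomposition is:
Bags: B1 = {4, 6}  B2 = {2, 6}  B3 = {3, 4}  B4 = {1, 3}  B5 = {5, 6}
Tree: B1–B2, B1–B3, B3–B4, B1–B5
Each bag holds 2 vertices, so the decomposition has width 1, which upper-bounds the treewidth. Since G has at least one edge (e.g. 4–6), it is not an edgeless graph, so tw(G) ≥ 1. Therefore the treewidth is 1.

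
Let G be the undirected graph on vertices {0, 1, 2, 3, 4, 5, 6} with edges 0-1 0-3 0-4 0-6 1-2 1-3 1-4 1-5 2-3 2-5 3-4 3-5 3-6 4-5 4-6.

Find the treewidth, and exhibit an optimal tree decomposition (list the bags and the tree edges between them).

Treewidth 3.
One such decomposition:
Bags: B1 = {1, 3, 4, 5}  B2 = {0, 1, 3, 4}  B3 = {1, 2, 3, 5}  B4 = {0, 3, 4, 6}
Tree: B1–B2, B1–B3, B2–B4

Every bag has size at most 4, so the width is 4 − 1 = 3 and tw(G) ≤ 3. On the other hand G contains the 4-clique {1, 2, 3, 5}. A clique must lie in a single bag of any decomposition, so no decomposition can have width below 3. The upper and lower bounds meet at 3, so that is the treewidth.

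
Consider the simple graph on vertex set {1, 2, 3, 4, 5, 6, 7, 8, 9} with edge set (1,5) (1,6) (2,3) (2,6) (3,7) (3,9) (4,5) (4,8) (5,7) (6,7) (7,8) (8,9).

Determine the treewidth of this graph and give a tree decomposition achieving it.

The largest bag has 4 vertices, giving width 3; this decomposition certifies tw(G) ≤ 3. For the lower bound: the 4 vertex sets {2,3,9}, {6}, {7}, {1,4,5,8} are disjoint, each induces a connected subgraph, and every pair is joined by at least one edge of G. Contracting each set to a single vertex therefore yields K_{4} as a minor, and since treewidth is minor-monotone, tw(G) ≥ tw(K_{4}) = 3. Hence tw(G) = 3 exactly.

Treewidth 3.
Bags: B1 = {2, 3, 6, 9}  B2 = {3, 6, 7, 9}  B3 = {6, 7, 8, 9}  B4 = {1, 6, 7, 8}  B5 = {1, 5, 7, 8}  B6 = {1, 4, 5, 8}
Tree: B1–B2, B2–B3, B3–B4, B4–B5, B5–B6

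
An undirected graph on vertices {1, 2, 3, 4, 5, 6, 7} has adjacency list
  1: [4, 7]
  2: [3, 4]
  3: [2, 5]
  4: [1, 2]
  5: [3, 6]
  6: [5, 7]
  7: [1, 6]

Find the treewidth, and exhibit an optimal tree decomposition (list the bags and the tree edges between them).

Every bag has size at most 3, so the width is 3 − 1 = 2 and tw(G) ≤ 2. The edges 5–3–2–4–1–7–6–5 form a cycle, so G is not a tree and its treewidth is at least 2. Therefore the treewidth is 2.

Treewidth 2.
One such decomposition:
Bags: B1 = {2, 3, 5}  B2 = {2, 4, 5}  B3 = {1, 4, 5}  B4 = {1, 5, 7}  B5 = {5, 6, 7}
Tree: B1–B2, B2–B3, B3–B4, B4–B5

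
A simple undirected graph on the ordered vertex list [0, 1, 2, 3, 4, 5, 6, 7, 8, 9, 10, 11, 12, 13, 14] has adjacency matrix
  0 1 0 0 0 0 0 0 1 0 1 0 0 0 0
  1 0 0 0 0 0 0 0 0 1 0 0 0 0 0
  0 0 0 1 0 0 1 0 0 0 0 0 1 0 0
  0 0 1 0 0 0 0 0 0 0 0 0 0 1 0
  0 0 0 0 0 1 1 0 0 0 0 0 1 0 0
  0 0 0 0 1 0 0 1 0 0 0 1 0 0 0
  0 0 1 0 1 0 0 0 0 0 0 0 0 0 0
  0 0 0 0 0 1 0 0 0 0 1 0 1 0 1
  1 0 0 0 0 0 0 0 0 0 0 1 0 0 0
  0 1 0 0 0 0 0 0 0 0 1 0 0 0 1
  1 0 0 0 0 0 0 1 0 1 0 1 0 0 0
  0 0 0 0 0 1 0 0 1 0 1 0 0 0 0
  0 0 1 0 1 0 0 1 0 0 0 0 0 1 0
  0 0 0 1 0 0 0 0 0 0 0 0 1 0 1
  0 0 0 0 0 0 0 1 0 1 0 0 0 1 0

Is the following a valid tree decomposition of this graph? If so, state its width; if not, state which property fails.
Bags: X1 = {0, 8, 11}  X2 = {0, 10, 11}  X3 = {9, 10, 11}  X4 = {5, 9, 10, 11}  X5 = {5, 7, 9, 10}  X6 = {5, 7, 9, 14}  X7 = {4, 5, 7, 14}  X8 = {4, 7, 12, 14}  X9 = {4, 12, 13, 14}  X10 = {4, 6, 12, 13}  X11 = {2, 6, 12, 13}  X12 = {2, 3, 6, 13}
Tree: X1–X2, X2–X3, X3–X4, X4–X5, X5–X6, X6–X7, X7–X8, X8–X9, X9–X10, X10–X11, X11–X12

A tree decomposition must satisfy three properties: every vertex lies in some bag; for every edge, both endpoints lie together in some bag; and for every vertex, the bags containing it form a connected subtree. Here vertex 1 appears in no bag, so the decomposition is invalid.

No — vertex 1 appears in no bag.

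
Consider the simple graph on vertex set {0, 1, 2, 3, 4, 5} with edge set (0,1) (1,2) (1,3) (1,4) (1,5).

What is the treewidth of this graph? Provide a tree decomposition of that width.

The largest bag has 2 vertices, giving width 1; this decomposition certifies tw(G) ≤ 1. Any graph with an edge has treewidth ≥ 1, and G has the edge 1–3. Hence tw(G) = 1 exactly.

Treewidth 1.
Bags: B1 = {1, 3}  B2 = {1, 2}  B3 = {1, 5}  B4 = {0, 1}  B5 = {1, 4}
Tree: B1–B2, B1–B3, B1–B4, B3–B5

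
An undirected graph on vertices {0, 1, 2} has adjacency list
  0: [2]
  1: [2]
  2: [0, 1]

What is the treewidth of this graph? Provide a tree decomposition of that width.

Treewidth 1.
Bags: B1 = {0, 2}  B2 = {1, 2}
Tree: B1–B2

Every bag has size at most 2, so the width is 2 − 1 = 1 and tw(G) ≤ 1. Since G has at least one edge (e.g. 0–2), it is not an edgeless graph, so tw(G) ≥ 1. Combining the bounds, tw(G) = 1.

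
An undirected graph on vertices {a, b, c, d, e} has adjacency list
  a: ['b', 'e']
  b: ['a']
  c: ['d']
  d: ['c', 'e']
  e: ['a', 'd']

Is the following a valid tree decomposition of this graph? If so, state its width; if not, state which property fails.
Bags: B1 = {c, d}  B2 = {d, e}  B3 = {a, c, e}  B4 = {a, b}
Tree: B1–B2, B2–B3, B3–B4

A tree decomposition must satisfy three properties: every vertex lies in some bag; for every edge, both endpoints lie together in some bag; and for every vertex, the bags containing it form a connected subtree. Here bags containing vertex c are not connected in the tree, so the decomposition is invalid.

No — bags containing vertex c are not connected in the tree.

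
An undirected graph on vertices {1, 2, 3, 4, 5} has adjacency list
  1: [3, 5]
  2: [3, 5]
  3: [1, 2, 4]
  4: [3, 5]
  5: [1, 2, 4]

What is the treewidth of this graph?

2

A width-2 tree decomposition is:
Bags: B1 = {2, 3, 5}  B2 = {1, 3, 5}  B3 = {3, 4, 5}
Tree: B1–B2, B2–B3
Each bag holds 3 vertices, so the decomposition has width 2, which upper-bounds the treewidth. The edges 5–2–3–1–5 form a cycle, so G is not a tree and its treewidth is at least 2. Hence tw(G) = 2 exactly.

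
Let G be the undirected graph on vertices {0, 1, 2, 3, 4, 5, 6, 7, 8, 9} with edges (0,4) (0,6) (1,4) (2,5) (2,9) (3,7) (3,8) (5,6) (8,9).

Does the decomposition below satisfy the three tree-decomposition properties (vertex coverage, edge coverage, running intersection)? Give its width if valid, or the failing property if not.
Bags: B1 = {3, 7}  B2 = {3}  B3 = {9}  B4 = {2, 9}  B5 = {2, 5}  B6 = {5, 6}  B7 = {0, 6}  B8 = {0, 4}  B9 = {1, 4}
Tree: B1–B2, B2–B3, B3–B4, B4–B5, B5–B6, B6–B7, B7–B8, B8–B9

No — vertex 8 appears in no bag.

A tree decomposition must satisfy three properties: every vertex lies in some bag; for every edge, both endpoints lie together in some bag; and for every vertex, the bags containing it form a connected subtree. Here vertex 8 appears in no bag, so the decomposition is invalid.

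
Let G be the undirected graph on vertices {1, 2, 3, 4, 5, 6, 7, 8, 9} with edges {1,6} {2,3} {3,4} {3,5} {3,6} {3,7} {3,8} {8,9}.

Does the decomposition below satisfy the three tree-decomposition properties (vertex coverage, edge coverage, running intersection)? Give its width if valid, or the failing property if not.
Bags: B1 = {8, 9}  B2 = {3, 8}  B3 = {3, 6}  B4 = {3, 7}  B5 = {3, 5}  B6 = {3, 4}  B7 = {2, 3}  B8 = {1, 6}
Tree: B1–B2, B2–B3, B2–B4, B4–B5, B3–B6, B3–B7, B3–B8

Checking the three conditions: (i) the bags cover all of {1, 2, 3, 4, 5, 6, 7, 8, 9}; (ii) for each edge, some bag contains both endpoints; (iii) the bags containing any fixed vertex form a subtree. All hold, so the decomposition is valid with width 2 − 1 = 1.

Yes; width 1.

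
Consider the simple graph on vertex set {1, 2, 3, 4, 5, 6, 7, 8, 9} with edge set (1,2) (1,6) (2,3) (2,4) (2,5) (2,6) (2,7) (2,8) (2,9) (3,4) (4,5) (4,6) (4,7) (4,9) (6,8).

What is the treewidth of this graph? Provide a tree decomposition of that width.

Treewidth 2.
Bags: B1 = {2, 4, 9}  B2 = {2, 4, 6}  B3 = {2, 4, 7}  B4 = {2, 4, 5}  B5 = {2, 6, 8}  B6 = {2, 3, 4}  B7 = {1, 2, 6}
Tree: B1–B2, B1–B3, B1–B4, B2–B5, B1–B6, B5–B7

The largest bag has 3 vertices, giving width 2; this decomposition certifies tw(G) ≤ 2. On the other hand G contains the 3-clique {2, 6, 8}. A clique must lie in a single bag of any decomposition, so no decomposition can have width below 2. Therefore the treewidth is 2.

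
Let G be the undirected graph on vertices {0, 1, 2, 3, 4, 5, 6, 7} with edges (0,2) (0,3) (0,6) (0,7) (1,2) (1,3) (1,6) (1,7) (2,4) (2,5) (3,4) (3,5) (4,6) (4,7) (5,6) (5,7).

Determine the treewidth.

4

A width-4 tree decomposition is:
Bags: B1 = {0, 1, 4, 5, 6}  B2 = {0, 1, 3, 4, 5}  B3 = {0, 1, 2, 4, 5}  B4 = {0, 1, 4, 5, 7}
Tree: B1–B2, B2–B3, B3–B4
Each bag holds 5 vertices, so the decomposition has width 4, which upper-bounds the treewidth. For the lower bound: the 5 vertex sets {4,6}, {1,3}, {0,2}, {5}, {7} are disjoint, each induces a connected subgraph, and every pair is joined by at least one edge of G. Contracting each set to a single vertex therefore yields K_{5} as a minor, and since treewidth is minor-monotone, tw(G) ≥ tw(K_{5}) = 4. Combining the bounds, tw(G) = 4.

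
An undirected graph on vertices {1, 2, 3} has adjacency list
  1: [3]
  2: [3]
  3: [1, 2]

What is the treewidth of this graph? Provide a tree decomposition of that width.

Every bag has size at most 2, so the width is 2 − 1 = 1 and tw(G) ≤ 1. Any graph with an edge has treewidth ≥ 1, and G has the edge 3–2. Hence tw(G) = 1 exactly.

Treewidth 1.
One optimal decomposition is:
Bags: B1 = {2, 3}  B2 = {1, 3}
Tree: B1–B2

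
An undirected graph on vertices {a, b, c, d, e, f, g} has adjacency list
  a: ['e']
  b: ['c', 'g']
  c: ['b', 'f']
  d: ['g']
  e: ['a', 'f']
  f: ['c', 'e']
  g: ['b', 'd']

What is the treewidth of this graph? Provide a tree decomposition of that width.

Treewidth 1.
Bags: B1 = {d, g}  B2 = {b, g}  B3 = {b, c}  B4 = {c, f}  B5 = {e, f}  B6 = {a, e}
Tree: B1–B2, B2–B3, B3–B4, B4–B5, B5–B6

The largest bag has 2 vertices, giving width 1; this decomposition certifies tw(G) ≤ 1. Any graph with an edge has treewidth ≥ 1, and G has the edge d–g. Combining the bounds, tw(G) = 1.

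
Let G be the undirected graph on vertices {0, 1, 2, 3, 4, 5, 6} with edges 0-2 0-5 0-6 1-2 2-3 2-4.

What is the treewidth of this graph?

A width-1 tree decomposition is:
Bags: B1 = {0, 2}  B2 = {0, 6}  B3 = {1, 2}  B4 = {0, 5}  B5 = {2, 4}  B6 = {2, 3}
Tree: B1–B2, B1–B3, B2–B4, B1–B5, B5–B6
Every bag has size at most 2, so the width is 2 − 1 = 1 and tw(G) ≤ 1. Since G has at least one edge (e.g. 0–2), it is not an edgeless graph, so tw(G) ≥ 1. Hence tw(G) = 1 exactly.

1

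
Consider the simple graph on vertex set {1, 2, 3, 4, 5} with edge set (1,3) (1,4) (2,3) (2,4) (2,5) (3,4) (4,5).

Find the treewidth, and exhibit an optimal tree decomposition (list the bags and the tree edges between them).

Each bag holds 3 vertices, so the decomposition has width 2, which upper-bounds the treewidth. For the lower bound, the 3 vertices {1, 3, 4} are pairwise adjacent, and any tree decomposition puts a clique entirely inside one bag — forcing width ≥ 2. The upper and lower bounds meet at 2, so that is the treewidth.

Treewidth 2.
Bags: B1 = {2, 3, 4}  B2 = {1, 3, 4}  B3 = {2, 4, 5}
Tree: B1–B2, B1–B3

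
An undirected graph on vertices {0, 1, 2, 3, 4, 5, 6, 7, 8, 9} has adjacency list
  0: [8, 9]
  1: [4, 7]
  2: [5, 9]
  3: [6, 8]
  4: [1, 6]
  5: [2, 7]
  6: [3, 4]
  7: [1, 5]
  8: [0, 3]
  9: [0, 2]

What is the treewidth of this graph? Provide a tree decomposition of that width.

The largest bag has 3 vertices, giving width 2; this decomposition certifies tw(G) ≤ 2. Since 6–3–8–0–9–2–5–7–1–4–6 is a cycle in G, G is not acyclic. Forests are exactly the graphs of treewidth ≤ 1, so tw(G) ≥ 2. Combining the bounds, tw(G) = 2.

Treewidth 2.
One optimal decomposition is:
Bags: B1 = {3, 6, 8}  B2 = {0, 6, 8}  B3 = {0, 6, 9}  B4 = {2, 6, 9}  B5 = {2, 5, 6}  B6 = {5, 6, 7}  B7 = {1, 6, 7}  B8 = {1, 4, 6}
Tree: B1–B2, B2–B3, B3–B4, B4–B5, B5–B6, B6–B7, B7–B8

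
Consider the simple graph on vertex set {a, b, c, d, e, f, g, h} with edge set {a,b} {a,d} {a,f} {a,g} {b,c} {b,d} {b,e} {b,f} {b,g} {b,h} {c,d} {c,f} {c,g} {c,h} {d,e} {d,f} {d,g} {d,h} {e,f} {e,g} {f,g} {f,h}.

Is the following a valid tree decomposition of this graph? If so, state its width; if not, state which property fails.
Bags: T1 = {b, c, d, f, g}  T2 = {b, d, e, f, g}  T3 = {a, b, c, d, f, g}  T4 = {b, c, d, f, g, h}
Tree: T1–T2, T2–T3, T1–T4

A tree decomposition must satisfy three properties: every vertex lies in some bag; for every edge, both endpoints lie together in some bag; and for every vertex, the bags containing it form a connected subtree. Here bags containing vertex c are not connected in the tree, so the decomposition is invalid.

No — bags containing vertex c are not connected in the tree.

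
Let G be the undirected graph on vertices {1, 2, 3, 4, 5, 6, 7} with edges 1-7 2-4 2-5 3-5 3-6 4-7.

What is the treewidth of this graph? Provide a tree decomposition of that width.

The largest bag has 2 vertices, giving width 1; this decomposition certifies tw(G) ≤ 1. Any graph with an edge has treewidth ≥ 1, and G has the edge 6–3. Therefore the treewidth is 1.

Treewidth 1.
One such decomposition:
Bags: B1 = {3, 6}  B2 = {3, 5}  B3 = {2, 5}  B4 = {2, 4}  B5 = {4, 7}  B6 = {1, 7}
Tree: B1–B2, B2–B3, B3–B4, B4–B5, B5–B6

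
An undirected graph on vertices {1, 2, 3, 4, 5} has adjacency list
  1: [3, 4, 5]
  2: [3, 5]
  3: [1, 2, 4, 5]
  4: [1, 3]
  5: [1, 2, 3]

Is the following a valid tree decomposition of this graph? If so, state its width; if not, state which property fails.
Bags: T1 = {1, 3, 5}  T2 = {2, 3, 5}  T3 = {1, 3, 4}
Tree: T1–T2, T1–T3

Yes; width 2.

Checking the three conditions: (i) the bags cover all of {1, 2, 3, 4, 5}; (ii) for each edge, some bag contains both endpoints; (iii) the bags containing any fixed vertex form a subtree. All hold, so the decomposition is valid with width 3 − 1 = 2.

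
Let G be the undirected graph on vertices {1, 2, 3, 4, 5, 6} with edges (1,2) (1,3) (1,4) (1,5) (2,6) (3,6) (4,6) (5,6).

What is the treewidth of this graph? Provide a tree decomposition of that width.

Treewidth 2.
One such decomposition:
Bags: B1 = {1, 5, 6}  B2 = {1, 2, 6}  B3 = {1, 4, 6}  B4 = {1, 3, 6}
Tree: B1–B2, B2–B3, B3–B4

The largest bag has 3 vertices, giving width 2; this decomposition certifies tw(G) ≤ 2. Since 5–1–2–6–5 is a cycle in G, G is not acyclic. Forests are exactly the graphs of treewidth ≤ 1, so tw(G) ≥ 2. Combining the bounds, tw(G) = 2.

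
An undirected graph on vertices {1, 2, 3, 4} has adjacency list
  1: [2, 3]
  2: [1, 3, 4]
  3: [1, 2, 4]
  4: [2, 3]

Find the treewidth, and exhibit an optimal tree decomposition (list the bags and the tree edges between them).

Every bag has size at most 3, so the width is 3 − 1 = 2 and tw(G) ≤ 2. Conversely, {1, 2, 3} is a clique of size 3, and the vertices of any clique must share a bag in every tree decomposition; so some bag has ≥ 3 vertices and tw(G) ≥ 2. Hence tw(G) = 2 exactly.

Treewidth 2.
One such decomposition:
Bags: B1 = {1, 2, 3}  B2 = {2, 3, 4}
Tree: B1–B2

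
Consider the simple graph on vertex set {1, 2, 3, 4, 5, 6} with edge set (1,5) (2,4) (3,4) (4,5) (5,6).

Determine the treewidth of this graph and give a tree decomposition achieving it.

Each bag holds 2 vertices, so the decomposition has width 1, which upper-bounds the treewidth. G has an edge, so its treewidth is at least 1. Combining the bounds, tw(G) = 1.

Treewidth 1.
One such decomposition:
Bags: B1 = {1, 5}  B2 = {4, 5}  B3 = {5, 6}  B4 = {3, 4}  B5 = {2, 4}
Tree: B1–B2, B2–B3, B2–B4, B4–B5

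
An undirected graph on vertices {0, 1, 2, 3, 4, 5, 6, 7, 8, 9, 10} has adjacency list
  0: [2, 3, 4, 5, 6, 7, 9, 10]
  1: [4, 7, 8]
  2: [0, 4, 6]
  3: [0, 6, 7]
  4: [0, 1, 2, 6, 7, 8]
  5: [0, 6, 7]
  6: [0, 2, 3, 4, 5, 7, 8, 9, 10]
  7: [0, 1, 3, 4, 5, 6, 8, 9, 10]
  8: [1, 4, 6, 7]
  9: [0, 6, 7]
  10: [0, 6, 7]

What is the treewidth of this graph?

3

A width-3 tree decomposition is:
Bags: B1 = {0, 4, 6, 7}  B2 = {0, 6, 7, 10}  B3 = {0, 5, 6, 7}  B4 = {4, 6, 7, 8}  B5 = {0, 2, 4, 6}  B6 = {1, 4, 7, 8}  B7 = {0, 3, 6, 7}  B8 = {0, 6, 7, 9}
Tree: B1–B2, B2–B3, B1–B4, B1–B5, B4–B6, B3–B7, B3–B8
The largest bag has 4 vertices, giving width 3; this decomposition certifies tw(G) ≤ 3. For the lower bound, the 4 vertices {1, 4, 7, 8} are pairwise adjacent, and any tree decomposition puts a clique entirely inside one bag — forcing width ≥ 3. Combining the bounds, tw(G) = 3.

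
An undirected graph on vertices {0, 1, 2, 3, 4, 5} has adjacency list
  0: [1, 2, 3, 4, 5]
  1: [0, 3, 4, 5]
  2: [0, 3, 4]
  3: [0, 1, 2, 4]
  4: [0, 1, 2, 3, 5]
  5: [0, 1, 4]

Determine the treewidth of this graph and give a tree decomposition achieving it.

Treewidth 3.
Bags: B1 = {0, 1, 3, 4}  B2 = {0, 2, 3, 4}  B3 = {0, 1, 4, 5}
Tree: B1–B2, B1–B3

Every bag has size at most 4, so the width is 4 − 1 = 3 and tw(G) ≤ 3. On the other hand G contains the 4-clique {0, 1, 3, 4}. A clique must lie in a single bag of any decomposition, so no decomposition can have width below 3. Combining the bounds, tw(G) = 3.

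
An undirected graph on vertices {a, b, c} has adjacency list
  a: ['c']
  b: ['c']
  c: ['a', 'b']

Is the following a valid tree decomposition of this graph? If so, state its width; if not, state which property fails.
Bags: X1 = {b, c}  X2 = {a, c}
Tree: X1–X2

Checking the three conditions: (i) the bags cover all of {a, b, c}; (ii) for each edge, some bag contains both endpoints; (iii) the bags containing any fixed vertex form a subtree. All hold, so the decomposition is valid with width 2 − 1 = 1.

Yes; width 1.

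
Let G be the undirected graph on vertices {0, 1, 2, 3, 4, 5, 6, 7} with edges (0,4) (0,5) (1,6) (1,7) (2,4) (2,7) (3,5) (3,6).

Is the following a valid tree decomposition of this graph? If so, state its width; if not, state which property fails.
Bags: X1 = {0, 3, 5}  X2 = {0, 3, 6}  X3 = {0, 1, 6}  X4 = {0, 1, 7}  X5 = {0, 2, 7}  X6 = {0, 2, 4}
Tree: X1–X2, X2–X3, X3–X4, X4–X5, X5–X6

Checking the three conditions: (i) the bags cover all of {0, 1, 2, 3, 4, 5, 6, 7}; (ii) for each edge, some bag contains both endpoints; (iii) the bags containing any fixed vertex form a subtree. All hold, so the decomposition is valid with width 3 − 1 = 2.

Yes; width 2.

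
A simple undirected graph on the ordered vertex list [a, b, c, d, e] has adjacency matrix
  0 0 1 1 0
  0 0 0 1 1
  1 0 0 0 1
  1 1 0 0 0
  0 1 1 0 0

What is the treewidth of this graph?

A width-2 tree decomposition is:
Bags: B1 = {a, b, d}  B2 = {a, b, c}  B3 = {b, c, e}
Tree: B1–B2, B2–B3
Each bag holds 3 vertices, so the decomposition has width 2, which upper-bounds the treewidth. Since b–d–a–c–e–b is a cycle in G, G is not acyclic. Forests are exactly the graphs of treewidth ≤ 1, so tw(G) ≥ 2. Combining the bounds, tw(G) = 2.

2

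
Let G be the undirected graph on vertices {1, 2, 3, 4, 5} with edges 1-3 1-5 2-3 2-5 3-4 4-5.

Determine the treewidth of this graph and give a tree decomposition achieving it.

Treewidth 2.
Bags: B1 = {3, 4, 5}  B2 = {2, 3, 5}  B3 = {1, 3, 5}
Tree: B1–B2, B2–B3

The largest bag has 3 vertices, giving width 2; this decomposition certifies tw(G) ≤ 2. For the lower bound, G contains the cycle 3–4–5–2–3, so G is not a forest; only forests have treewidth ≤ 1, hence tw(G) ≥ 2. Therefore the treewidth is 2.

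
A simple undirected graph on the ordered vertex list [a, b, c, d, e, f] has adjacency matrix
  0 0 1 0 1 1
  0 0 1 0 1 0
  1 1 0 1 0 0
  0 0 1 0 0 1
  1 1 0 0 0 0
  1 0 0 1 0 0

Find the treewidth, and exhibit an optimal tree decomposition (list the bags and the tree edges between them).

Treewidth 2.
One optimal decomposition is:
Bags: B1 = {a, b, e}  B2 = {a, b, c}  B3 = {a, c, f}  B4 = {c, d, f}
Tree: B1–B2, B2–B3, B3–B4

Every bag has size at most 3, so the width is 3 − 1 = 2 and tw(G) ≤ 2. Since e–b–c–a–e is a cycle in G, G is not acyclic. Forests are exactly the graphs of treewidth ≤ 1, so tw(G) ≥ 2. Therefore the treewidth is 2.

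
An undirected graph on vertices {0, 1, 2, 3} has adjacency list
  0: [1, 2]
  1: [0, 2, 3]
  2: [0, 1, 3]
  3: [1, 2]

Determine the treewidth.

A width-2 tree decomposition is:
Bags: B1 = {1, 2, 3}  B2 = {0, 1, 2}
Tree: B1–B2
Every bag has size at most 3, so the width is 3 − 1 = 2 and tw(G) ≤ 2. Conversely, {0, 1, 2} is a clique of size 3, and the vertices of any clique must share a bag in every tree decomposition; so some bag has ≥ 3 vertices and tw(G) ≥ 2. Therefore the treewidth is 2.

2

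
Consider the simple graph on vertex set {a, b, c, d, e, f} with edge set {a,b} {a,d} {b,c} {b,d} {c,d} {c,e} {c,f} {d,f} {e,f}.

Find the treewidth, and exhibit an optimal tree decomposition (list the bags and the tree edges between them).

Every bag has size at most 3, so the width is 3 − 1 = 2 and tw(G) ≤ 2. Conversely, {c, d, f} is a clique of size 3, and the vertices of any clique must share a bag in every tree decomposition; so some bag has ≥ 3 vertices and tw(G) ≥ 2. Combining the bounds, tw(G) = 2.

Treewidth 2.
One such decomposition:
Bags: B1 = {a, b, d}  B2 = {b, c, d}  B3 = {c, d, f}  B4 = {c, e, f}
Tree: B1–B2, B2–B3, B3–B4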